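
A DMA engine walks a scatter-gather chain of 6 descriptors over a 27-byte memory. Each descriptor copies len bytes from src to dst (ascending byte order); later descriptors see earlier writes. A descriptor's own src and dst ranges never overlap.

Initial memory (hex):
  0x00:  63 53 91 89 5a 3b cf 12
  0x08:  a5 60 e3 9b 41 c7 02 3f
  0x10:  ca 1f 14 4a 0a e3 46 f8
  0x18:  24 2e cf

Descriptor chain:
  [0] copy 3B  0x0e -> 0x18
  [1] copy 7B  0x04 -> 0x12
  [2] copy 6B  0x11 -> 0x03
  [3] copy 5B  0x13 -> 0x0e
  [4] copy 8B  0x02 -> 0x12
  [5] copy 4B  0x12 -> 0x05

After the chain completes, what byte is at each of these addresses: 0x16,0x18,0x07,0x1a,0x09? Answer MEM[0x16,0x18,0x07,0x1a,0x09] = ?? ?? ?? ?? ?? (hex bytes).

  after D0: wrote 3B at 0x18 = 023fca
  after D1: wrote 7B at 0x12 = 5a3bcf12a560e3
  after D2: wrote 6B at 0x03 = 1f5a3bcf12a5
  after D3: wrote 5B at 0x0e = 3bcf12a560
  after D4: wrote 8B at 0x12 = 911f5a3bcf12a560
  after D5: wrote 4B at 0x05 = 911f5a3b
query mem[0x16]=0xcf, mem[0x18]=0xa5, mem[0x07]=0x5a, mem[0x1a]=0xca, mem[0x09]=0x60

MEM[0x16,0x18,0x07,0x1a,0x09] = cf a5 5a ca 60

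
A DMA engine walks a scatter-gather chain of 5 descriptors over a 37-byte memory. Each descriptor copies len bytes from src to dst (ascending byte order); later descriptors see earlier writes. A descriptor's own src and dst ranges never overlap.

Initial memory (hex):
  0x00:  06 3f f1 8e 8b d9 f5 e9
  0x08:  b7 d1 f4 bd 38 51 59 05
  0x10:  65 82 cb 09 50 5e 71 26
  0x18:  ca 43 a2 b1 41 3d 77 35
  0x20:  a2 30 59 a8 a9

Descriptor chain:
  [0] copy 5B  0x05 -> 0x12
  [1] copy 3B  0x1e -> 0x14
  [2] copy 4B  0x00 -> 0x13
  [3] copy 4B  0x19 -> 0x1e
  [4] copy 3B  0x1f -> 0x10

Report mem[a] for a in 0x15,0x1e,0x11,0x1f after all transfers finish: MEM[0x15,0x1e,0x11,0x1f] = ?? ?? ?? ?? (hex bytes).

MEM[0x15,0x1e,0x11,0x1f] = f1 43 b1 a2

#0 dst[0x12+5] := {0xd9,0xf5,0xe9,0xb7,0xd1}
#1 dst[0x14+3] := {0x77,0x35,0xa2}
#2 dst[0x13+4] := {0x06,0x3f,0xf1,0x8e}
#3 dst[0x1e+4] := {0x43,0xa2,0xb1,0x41}
#4 dst[0x10+3] := {0xa2,0xb1,0x41}
query mem[0x15]=0xf1, mem[0x1e]=0x43, mem[0x11]=0xb1, mem[0x1f]=0xa2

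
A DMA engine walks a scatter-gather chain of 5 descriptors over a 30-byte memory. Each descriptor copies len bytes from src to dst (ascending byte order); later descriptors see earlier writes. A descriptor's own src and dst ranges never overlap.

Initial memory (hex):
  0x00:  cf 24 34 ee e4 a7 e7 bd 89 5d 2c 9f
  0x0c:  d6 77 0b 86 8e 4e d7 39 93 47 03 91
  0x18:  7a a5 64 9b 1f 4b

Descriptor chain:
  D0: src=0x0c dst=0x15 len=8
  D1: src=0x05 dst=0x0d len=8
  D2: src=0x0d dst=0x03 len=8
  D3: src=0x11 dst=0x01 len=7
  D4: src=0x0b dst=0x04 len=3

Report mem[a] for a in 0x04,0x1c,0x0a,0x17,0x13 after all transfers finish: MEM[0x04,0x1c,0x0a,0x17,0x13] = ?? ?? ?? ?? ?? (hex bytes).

MEM[0x04,0x1c,0x0a,0x17,0x13] = 9f 39 d6 0b 9f

  after D0: wrote 8B at 0x15 = d6770b868e4ed739
  after D1: wrote 8B at 0x0d = a7e7bd895d2c9fd6
  after D2: wrote 8B at 0x03 = a7e7bd895d2c9fd6
  after D3: wrote 7B at 0x01 = 5d2c9fd6d6770b
  after D4: wrote 3B at 0x04 = 9fd6a7
query mem[0x04]=0x9f, mem[0x1c]=0x39, mem[0x0a]=0xd6, mem[0x17]=0x0b, mem[0x13]=0x9f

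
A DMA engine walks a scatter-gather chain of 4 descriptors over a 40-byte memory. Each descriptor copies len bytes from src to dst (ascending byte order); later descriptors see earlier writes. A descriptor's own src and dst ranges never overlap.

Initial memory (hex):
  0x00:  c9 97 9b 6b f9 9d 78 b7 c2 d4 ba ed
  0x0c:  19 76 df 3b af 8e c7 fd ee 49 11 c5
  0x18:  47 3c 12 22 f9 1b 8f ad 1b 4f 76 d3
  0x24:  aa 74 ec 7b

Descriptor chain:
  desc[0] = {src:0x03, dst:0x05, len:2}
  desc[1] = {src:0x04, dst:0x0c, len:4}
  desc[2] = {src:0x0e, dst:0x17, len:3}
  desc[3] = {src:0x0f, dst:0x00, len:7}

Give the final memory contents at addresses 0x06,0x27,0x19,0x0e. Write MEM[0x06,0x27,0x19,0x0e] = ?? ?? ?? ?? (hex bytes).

#0 dst[0x05+2] := {0x6b,0xf9}
#1 dst[0x0c+4] := {0xf9,0x6b,0xf9,0xb7}
#2 dst[0x17+3] := {0xf9,0xb7,0xaf}
#3 dst[0x00+7] := {0xb7,0xaf,0x8e,0xc7,0xfd,0xee,0x49}
query mem[0x06]=0x49, mem[0x27]=0x7b, mem[0x19]=0xaf, mem[0x0e]=0xf9

MEM[0x06,0x27,0x19,0x0e] = 49 7b af f9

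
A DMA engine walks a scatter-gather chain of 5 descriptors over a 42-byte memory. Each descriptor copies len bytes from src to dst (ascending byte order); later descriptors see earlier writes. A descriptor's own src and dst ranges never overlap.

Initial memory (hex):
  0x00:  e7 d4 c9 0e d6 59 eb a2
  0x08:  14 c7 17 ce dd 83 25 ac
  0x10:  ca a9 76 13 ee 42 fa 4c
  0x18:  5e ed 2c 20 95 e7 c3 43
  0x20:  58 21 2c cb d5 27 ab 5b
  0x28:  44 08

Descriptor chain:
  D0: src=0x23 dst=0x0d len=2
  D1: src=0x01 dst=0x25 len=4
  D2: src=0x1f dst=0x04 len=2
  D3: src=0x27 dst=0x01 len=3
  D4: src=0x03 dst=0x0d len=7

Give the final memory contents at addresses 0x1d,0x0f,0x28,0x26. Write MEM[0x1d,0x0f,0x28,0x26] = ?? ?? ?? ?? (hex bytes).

MEM[0x1d,0x0f,0x28,0x26] = e7 58 d6 c9

#0 dst[0x0d+2] := {0xcb,0xd5}
#1 dst[0x25+4] := {0xd4,0xc9,0x0e,0xd6}
#2 dst[0x04+2] := {0x43,0x58}
#3 dst[0x01+3] := {0x0e,0xd6,0x08}
#4 dst[0x0d+7] := {0x08,0x43,0x58,0xeb,0xa2,0x14,0xc7}
query mem[0x1d]=0xe7, mem[0x0f]=0x58, mem[0x28]=0xd6, mem[0x26]=0xc9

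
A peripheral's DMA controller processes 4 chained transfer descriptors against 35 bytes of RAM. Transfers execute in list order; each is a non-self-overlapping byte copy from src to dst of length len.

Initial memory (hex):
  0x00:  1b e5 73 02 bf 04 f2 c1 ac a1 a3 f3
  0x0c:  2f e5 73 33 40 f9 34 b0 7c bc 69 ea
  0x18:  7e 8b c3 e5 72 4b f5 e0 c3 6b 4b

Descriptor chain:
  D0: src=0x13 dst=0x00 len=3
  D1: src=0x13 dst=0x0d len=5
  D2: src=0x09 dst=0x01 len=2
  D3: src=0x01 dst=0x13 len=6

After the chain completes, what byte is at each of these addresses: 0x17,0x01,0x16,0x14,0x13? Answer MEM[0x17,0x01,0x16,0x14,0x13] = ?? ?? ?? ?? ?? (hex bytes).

MEM[0x17,0x01,0x16,0x14,0x13] = 04 a1 bf a3 a1

  after D0: wrote 3B at 0x00 = b07cbc
  after D1: wrote 5B at 0x0d = b07cbc69ea
  after D2: wrote 2B at 0x01 = a1a3
  after D3: wrote 6B at 0x13 = a1a302bf04f2
query mem[0x17]=0x04, mem[0x01]=0xa1, mem[0x16]=0xbf, mem[0x14]=0xa3, mem[0x13]=0xa1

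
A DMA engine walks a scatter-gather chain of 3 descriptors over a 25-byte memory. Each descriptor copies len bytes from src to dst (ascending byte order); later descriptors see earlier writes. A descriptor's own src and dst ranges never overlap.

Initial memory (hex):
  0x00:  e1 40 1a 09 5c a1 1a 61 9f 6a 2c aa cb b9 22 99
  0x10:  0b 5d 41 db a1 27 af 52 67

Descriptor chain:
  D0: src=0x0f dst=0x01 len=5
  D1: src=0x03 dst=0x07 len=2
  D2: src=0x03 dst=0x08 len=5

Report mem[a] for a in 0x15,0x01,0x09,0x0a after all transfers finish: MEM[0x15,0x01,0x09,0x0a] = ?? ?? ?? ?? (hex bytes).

D0: mem[0x01..0x05] <- [99 0b 5d 41 db]
D1: mem[0x07..0x08] <- [5d 41]
D2: mem[0x08..0x0c] <- [5d 41 db 1a 5d]
query mem[0x15]=0x27, mem[0x01]=0x99, mem[0x09]=0x41, mem[0x0a]=0xdb

MEM[0x15,0x01,0x09,0x0a] = 27 99 41 db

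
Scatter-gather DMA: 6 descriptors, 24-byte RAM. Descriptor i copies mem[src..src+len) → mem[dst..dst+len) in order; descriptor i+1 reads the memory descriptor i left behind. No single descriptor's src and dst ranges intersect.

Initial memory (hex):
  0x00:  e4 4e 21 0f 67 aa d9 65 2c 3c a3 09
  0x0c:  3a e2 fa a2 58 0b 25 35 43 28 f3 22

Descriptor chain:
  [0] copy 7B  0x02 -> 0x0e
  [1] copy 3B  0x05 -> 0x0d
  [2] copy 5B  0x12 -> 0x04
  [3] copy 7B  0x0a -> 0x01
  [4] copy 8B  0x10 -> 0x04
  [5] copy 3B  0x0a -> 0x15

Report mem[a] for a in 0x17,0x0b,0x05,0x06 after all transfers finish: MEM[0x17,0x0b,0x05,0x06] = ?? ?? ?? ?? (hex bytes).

#0 dst[0x0e+7] := {0x21,0x0f,0x67,0xaa,0xd9,0x65,0x2c}
#1 dst[0x0d+3] := {0xaa,0xd9,0x65}
#2 dst[0x04+5] := {0xd9,0x65,0x2c,0x28,0xf3}
#3 dst[0x01+7] := {0xa3,0x09,0x3a,0xaa,0xd9,0x65,0x67}
#4 dst[0x04+8] := {0x67,0xaa,0xd9,0x65,0x2c,0x28,0xf3,0x22}
#5 dst[0x15+3] := {0xf3,0x22,0x3a}
query mem[0x17]=0x3a, mem[0x0b]=0x22, mem[0x05]=0xaa, mem[0x06]=0xd9

MEM[0x17,0x0b,0x05,0x06] = 3a 22 aa d9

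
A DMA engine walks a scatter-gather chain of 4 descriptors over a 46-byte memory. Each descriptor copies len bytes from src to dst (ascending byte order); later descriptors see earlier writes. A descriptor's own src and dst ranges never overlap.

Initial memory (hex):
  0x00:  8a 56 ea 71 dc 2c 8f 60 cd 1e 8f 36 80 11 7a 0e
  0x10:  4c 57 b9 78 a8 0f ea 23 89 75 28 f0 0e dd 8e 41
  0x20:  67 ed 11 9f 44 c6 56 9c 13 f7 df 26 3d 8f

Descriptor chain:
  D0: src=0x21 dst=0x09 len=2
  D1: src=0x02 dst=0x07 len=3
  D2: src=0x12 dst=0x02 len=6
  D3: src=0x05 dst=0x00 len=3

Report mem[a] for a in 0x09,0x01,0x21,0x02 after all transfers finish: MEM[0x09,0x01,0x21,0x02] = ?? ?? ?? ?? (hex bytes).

#0 dst[0x09+2] := {0xed,0x11}
#1 dst[0x07+3] := {0xea,0x71,0xdc}
#2 dst[0x02+6] := {0xb9,0x78,0xa8,0x0f,0xea,0x23}
#3 dst[0x00+3] := {0x0f,0xea,0x23}
query mem[0x09]=0xdc, mem[0x01]=0xea, mem[0x21]=0xed, mem[0x02]=0x23

MEM[0x09,0x01,0x21,0x02] = dc ea ed 23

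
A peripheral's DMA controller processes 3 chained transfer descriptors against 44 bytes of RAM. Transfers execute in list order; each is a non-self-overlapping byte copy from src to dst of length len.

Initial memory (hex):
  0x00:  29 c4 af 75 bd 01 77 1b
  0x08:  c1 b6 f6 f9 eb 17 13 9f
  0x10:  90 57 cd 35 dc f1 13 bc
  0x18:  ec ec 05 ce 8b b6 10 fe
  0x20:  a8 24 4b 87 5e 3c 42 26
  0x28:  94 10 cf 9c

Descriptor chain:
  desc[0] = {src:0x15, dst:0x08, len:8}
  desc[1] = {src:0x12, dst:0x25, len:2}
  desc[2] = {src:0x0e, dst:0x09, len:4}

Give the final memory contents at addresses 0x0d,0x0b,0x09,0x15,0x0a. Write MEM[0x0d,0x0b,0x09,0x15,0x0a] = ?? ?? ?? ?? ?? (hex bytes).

MEM[0x0d,0x0b,0x09,0x15,0x0a] = 05 90 ce f1 8b

#0 dst[0x08+8] := {0xf1,0x13,0xbc,0xec,0xec,0x05,0xce,0x8b}
#1 dst[0x25+2] := {0xcd,0x35}
#2 dst[0x09+4] := {0xce,0x8b,0x90,0x57}
query mem[0x0d]=0x05, mem[0x0b]=0x90, mem[0x09]=0xce, mem[0x15]=0xf1, mem[0x0a]=0x8b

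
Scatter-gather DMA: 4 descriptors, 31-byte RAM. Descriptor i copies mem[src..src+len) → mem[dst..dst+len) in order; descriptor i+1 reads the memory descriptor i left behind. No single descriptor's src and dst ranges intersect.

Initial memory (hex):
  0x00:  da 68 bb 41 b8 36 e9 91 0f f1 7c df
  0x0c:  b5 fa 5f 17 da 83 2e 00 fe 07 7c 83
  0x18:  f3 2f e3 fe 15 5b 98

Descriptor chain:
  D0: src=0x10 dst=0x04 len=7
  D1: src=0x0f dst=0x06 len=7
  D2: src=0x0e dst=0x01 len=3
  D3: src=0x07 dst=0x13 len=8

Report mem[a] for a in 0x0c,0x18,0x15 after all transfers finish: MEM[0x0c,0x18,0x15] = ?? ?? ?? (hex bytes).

MEM[0x0c,0x18,0x15] = 07 07 2e

[0] 0x10->0x04 len=7 : da 83 2e 00 fe 07 7c
[1] 0x0f->0x06 len=7 : 17 da 83 2e 00 fe 07
[2] 0x0e->0x01 len=3 : 5f 17 da
[3] 0x07->0x13 len=8 : da 83 2e 00 fe 07 fa 5f
query mem[0x0c]=0x07, mem[0x18]=0x07, mem[0x15]=0x2e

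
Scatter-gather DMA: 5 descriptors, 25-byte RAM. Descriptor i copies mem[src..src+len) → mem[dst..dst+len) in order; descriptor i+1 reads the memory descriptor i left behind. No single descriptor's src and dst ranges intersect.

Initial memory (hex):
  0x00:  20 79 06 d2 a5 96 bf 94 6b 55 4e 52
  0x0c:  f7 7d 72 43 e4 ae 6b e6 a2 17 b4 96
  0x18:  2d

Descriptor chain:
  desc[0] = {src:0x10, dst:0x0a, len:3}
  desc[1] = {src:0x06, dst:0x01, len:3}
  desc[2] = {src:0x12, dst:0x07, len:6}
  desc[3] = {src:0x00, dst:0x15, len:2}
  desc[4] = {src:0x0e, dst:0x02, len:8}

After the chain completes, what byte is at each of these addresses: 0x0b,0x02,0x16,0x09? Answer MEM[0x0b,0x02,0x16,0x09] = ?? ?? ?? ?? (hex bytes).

D0: mem[0x0a..0x0c] <- [e4 ae 6b]
D1: mem[0x01..0x03] <- [bf 94 6b]
D2: mem[0x07..0x0c] <- [6b e6 a2 17 b4 96]
D3: mem[0x15..0x16] <- [20 bf]
D4: mem[0x02..0x09] <- [72 43 e4 ae 6b e6 a2 20]
query mem[0x0b]=0xb4, mem[0x02]=0x72, mem[0x16]=0xbf, mem[0x09]=0x20

MEM[0x0b,0x02,0x16,0x09] = b4 72 bf 20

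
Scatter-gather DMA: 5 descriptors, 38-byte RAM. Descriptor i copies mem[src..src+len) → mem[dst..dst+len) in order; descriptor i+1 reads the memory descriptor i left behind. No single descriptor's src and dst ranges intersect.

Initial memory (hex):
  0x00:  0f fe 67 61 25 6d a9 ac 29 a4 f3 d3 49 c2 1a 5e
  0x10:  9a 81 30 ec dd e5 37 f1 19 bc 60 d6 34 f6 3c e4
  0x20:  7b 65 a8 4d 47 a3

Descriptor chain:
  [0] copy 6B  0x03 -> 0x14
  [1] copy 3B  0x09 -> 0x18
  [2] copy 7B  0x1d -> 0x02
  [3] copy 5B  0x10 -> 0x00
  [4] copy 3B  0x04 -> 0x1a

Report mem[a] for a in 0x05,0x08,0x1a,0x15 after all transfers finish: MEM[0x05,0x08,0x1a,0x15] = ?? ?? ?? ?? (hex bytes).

[0] 0x03->0x14 len=6 : 61 25 6d a9 ac 29
[1] 0x09->0x18 len=3 : a4 f3 d3
[2] 0x1d->0x02 len=7 : f6 3c e4 7b 65 a8 4d
[3] 0x10->0x00 len=5 : 9a 81 30 ec 61
[4] 0x04->0x1a len=3 : 61 7b 65
query mem[0x05]=0x7b, mem[0x08]=0x4d, mem[0x1a]=0x61, mem[0x15]=0x25

MEM[0x05,0x08,0x1a,0x15] = 7b 4d 61 25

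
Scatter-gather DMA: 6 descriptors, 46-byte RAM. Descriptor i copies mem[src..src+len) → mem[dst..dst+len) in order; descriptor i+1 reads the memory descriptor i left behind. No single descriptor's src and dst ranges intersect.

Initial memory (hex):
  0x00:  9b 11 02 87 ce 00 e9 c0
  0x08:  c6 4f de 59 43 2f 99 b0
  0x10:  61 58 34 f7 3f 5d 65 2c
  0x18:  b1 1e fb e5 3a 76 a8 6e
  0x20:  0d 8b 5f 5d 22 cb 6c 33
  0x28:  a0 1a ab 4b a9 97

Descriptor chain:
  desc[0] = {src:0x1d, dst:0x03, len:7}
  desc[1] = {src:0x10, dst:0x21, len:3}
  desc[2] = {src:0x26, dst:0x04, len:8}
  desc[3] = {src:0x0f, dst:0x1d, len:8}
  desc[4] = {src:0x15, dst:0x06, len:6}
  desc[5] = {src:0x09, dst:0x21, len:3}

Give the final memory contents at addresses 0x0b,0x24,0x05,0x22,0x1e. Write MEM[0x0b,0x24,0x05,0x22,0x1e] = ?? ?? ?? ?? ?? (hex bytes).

MEM[0x0b,0x24,0x05,0x22,0x1e] = fb 65 33 1e 61

#0 dst[0x03+7] := {0x76,0xa8,0x6e,0x0d,0x8b,0x5f,0x5d}
#1 dst[0x21+3] := {0x61,0x58,0x34}
#2 dst[0x04+8] := {0x6c,0x33,0xa0,0x1a,0xab,0x4b,0xa9,0x97}
#3 dst[0x1d+8] := {0xb0,0x61,0x58,0x34,0xf7,0x3f,0x5d,0x65}
#4 dst[0x06+6] := {0x5d,0x65,0x2c,0xb1,0x1e,0xfb}
#5 dst[0x21+3] := {0xb1,0x1e,0xfb}
query mem[0x0b]=0xfb, mem[0x24]=0x65, mem[0x05]=0x33, mem[0x22]=0x1e, mem[0x1e]=0x61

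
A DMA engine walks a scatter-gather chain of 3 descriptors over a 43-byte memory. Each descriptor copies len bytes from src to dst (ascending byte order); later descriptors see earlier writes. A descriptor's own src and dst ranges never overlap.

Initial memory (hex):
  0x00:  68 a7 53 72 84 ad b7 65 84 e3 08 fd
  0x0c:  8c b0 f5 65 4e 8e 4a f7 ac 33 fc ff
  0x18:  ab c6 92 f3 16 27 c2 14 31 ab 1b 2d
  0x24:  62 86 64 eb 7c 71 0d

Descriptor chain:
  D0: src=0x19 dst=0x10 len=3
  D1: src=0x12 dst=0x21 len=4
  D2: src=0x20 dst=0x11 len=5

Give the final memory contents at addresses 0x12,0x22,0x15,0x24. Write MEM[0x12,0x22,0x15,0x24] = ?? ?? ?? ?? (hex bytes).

MEM[0x12,0x22,0x15,0x24] = f3 f7 33 33

[0] 0x19->0x10 len=3 : c6 92 f3
[1] 0x12->0x21 len=4 : f3 f7 ac 33
[2] 0x20->0x11 len=5 : 31 f3 f7 ac 33
query mem[0x12]=0xf3, mem[0x22]=0xf7, mem[0x15]=0x33, mem[0x24]=0x33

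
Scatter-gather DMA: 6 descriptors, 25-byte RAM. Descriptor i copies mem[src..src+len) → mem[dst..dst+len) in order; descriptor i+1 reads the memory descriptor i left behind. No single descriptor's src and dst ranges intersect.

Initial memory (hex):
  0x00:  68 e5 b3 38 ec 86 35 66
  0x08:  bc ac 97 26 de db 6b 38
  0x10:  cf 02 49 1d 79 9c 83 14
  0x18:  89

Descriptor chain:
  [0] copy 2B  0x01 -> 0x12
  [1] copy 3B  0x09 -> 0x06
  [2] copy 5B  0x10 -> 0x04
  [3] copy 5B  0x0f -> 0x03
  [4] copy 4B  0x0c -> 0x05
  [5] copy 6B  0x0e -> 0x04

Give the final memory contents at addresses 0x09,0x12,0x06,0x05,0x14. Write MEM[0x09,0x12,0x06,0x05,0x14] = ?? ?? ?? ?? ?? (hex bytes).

MEM[0x09,0x12,0x06,0x05,0x14] = b3 e5 cf 38 79

#0 dst[0x12+2] := {0xe5,0xb3}
#1 dst[0x06+3] := {0xac,0x97,0x26}
#2 dst[0x04+5] := {0xcf,0x02,0xe5,0xb3,0x79}
#3 dst[0x03+5] := {0x38,0xcf,0x02,0xe5,0xb3}
#4 dst[0x05+4] := {0xde,0xdb,0x6b,0x38}
#5 dst[0x04+6] := {0x6b,0x38,0xcf,0x02,0xe5,0xb3}
query mem[0x09]=0xb3, mem[0x12]=0xe5, mem[0x06]=0xcf, mem[0x05]=0x38, mem[0x14]=0x79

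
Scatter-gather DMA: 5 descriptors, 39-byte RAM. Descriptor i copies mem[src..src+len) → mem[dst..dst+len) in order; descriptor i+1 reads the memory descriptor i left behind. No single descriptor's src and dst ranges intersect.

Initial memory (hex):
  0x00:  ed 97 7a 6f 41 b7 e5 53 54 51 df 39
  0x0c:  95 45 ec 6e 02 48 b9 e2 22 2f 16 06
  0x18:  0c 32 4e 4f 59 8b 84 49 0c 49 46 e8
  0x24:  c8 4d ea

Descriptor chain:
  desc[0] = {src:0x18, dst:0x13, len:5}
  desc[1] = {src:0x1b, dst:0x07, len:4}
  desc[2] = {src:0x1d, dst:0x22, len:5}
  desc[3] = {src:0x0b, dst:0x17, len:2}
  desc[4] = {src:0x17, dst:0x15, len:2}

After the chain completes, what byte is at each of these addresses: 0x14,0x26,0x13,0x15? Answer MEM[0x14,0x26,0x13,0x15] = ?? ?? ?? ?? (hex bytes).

#0 dst[0x13+5] := {0x0c,0x32,0x4e,0x4f,0x59}
#1 dst[0x07+4] := {0x4f,0x59,0x8b,0x84}
#2 dst[0x22+5] := {0x8b,0x84,0x49,0x0c,0x49}
#3 dst[0x17+2] := {0x39,0x95}
#4 dst[0x15+2] := {0x39,0x95}
query mem[0x14]=0x32, mem[0x26]=0x49, mem[0x13]=0x0c, mem[0x15]=0x39

MEM[0x14,0x26,0x13,0x15] = 32 49 0c 39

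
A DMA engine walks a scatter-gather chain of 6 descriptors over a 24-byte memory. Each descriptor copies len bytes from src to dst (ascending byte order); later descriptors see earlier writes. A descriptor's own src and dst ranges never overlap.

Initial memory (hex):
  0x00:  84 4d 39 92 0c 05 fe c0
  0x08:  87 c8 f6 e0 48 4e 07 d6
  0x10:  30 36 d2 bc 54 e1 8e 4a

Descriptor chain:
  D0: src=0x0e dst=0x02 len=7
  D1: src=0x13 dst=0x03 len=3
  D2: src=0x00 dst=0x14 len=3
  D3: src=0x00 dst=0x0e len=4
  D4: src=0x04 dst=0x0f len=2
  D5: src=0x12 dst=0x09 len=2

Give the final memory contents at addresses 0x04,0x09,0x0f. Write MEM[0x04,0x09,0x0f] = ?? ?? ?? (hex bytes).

MEM[0x04,0x09,0x0f] = 54 d2 54

  after D0: wrote 7B at 0x02 = 07d63036d2bc54
  after D1: wrote 3B at 0x03 = bc54e1
  after D2: wrote 3B at 0x14 = 844d07
  after D3: wrote 4B at 0x0e = 844d07bc
  after D4: wrote 2B at 0x0f = 54e1
  after D5: wrote 2B at 0x09 = d2bc
query mem[0x04]=0x54, mem[0x09]=0xd2, mem[0x0f]=0x54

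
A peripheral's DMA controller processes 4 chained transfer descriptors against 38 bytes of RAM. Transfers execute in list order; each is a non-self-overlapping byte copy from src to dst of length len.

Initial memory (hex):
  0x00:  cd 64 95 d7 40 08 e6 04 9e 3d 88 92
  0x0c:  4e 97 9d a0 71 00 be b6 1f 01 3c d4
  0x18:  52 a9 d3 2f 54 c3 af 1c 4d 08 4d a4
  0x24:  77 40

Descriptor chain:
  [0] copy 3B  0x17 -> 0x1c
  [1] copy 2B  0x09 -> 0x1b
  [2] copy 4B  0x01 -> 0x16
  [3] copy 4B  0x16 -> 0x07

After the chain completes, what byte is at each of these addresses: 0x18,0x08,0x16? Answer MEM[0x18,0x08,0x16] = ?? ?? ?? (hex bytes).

MEM[0x18,0x08,0x16] = d7 95 64

D0: mem[0x1c..0x1e] <- [d4 52 a9]
D1: mem[0x1b..0x1c] <- [3d 88]
D2: mem[0x16..0x19] <- [64 95 d7 40]
D3: mem[0x07..0x0a] <- [64 95 d7 40]
query mem[0x18]=0xd7, mem[0x08]=0x95, mem[0x16]=0x64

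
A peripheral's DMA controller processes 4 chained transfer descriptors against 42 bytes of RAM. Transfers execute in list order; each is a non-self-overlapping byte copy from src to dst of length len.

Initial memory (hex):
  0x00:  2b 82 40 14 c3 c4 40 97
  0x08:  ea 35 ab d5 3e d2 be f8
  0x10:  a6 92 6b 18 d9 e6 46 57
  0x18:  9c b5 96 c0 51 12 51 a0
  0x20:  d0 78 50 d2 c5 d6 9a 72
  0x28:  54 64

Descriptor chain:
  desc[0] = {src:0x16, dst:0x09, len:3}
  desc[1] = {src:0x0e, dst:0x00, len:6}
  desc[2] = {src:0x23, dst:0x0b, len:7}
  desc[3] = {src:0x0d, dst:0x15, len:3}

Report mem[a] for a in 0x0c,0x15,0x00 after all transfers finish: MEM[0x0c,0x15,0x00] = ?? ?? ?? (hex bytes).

MEM[0x0c,0x15,0x00] = c5 d6 be

[0] 0x16->0x09 len=3 : 46 57 9c
[1] 0x0e->0x00 len=6 : be f8 a6 92 6b 18
[2] 0x23->0x0b len=7 : d2 c5 d6 9a 72 54 64
[3] 0x0d->0x15 len=3 : d6 9a 72
query mem[0x0c]=0xc5, mem[0x15]=0xd6, mem[0x00]=0xbe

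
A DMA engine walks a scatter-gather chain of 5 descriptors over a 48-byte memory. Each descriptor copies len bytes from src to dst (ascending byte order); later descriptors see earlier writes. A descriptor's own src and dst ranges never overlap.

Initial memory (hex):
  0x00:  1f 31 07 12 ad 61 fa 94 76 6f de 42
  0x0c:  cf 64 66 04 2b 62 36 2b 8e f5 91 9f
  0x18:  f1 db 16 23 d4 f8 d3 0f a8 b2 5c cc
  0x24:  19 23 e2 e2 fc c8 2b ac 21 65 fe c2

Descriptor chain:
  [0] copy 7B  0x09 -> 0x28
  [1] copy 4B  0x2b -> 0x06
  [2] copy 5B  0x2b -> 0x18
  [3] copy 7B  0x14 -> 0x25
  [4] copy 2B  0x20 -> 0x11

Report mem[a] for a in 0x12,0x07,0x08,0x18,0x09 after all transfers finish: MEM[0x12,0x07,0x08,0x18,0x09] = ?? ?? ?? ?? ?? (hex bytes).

MEM[0x12,0x07,0x08,0x18,0x09] = b2 64 66 cf 04

#0 dst[0x28+7] := {0x6f,0xde,0x42,0xcf,0x64,0x66,0x04}
#1 dst[0x06+4] := {0xcf,0x64,0x66,0x04}
#2 dst[0x18+5] := {0xcf,0x64,0x66,0x04,0xc2}
#3 dst[0x25+7] := {0x8e,0xf5,0x91,0x9f,0xcf,0x64,0x66}
#4 dst[0x11+2] := {0xa8,0xb2}
query mem[0x12]=0xb2, mem[0x07]=0x64, mem[0x08]=0x66, mem[0x18]=0xcf, mem[0x09]=0x04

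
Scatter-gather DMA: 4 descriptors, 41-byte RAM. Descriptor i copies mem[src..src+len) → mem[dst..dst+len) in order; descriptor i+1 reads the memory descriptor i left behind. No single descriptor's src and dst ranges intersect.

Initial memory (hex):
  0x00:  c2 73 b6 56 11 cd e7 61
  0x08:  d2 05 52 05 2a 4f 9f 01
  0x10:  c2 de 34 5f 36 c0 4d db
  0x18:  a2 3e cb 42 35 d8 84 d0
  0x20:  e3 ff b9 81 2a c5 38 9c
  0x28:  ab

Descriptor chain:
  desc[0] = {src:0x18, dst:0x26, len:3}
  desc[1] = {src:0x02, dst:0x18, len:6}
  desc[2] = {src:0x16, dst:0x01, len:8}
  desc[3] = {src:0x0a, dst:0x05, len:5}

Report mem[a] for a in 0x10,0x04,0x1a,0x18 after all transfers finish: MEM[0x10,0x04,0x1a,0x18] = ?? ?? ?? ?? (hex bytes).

[0] 0x18->0x26 len=3 : a2 3e cb
[1] 0x02->0x18 len=6 : b6 56 11 cd e7 61
[2] 0x16->0x01 len=8 : 4d db b6 56 11 cd e7 61
[3] 0x0a->0x05 len=5 : 52 05 2a 4f 9f
query mem[0x10]=0xc2, mem[0x04]=0x56, mem[0x1a]=0x11, mem[0x18]=0xb6

MEM[0x10,0x04,0x1a,0x18] = c2 56 11 b6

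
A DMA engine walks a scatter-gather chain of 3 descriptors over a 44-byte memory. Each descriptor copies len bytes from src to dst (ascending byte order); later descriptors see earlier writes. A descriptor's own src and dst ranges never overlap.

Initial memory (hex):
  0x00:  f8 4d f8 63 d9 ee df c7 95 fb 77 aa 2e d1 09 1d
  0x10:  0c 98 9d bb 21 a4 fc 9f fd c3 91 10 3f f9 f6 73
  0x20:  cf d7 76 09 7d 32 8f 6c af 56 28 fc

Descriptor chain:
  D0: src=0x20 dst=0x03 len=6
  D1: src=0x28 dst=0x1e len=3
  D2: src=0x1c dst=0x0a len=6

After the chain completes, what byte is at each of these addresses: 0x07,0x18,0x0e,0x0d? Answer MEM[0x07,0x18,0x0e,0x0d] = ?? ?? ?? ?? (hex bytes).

#0 dst[0x03+6] := {0xcf,0xd7,0x76,0x09,0x7d,0x32}
#1 dst[0x1e+3] := {0xaf,0x56,0x28}
#2 dst[0x0a+6] := {0x3f,0xf9,0xaf,0x56,0x28,0xd7}
query mem[0x07]=0x7d, mem[0x18]=0xfd, mem[0x0e]=0x28, mem[0x0d]=0x56

MEM[0x07,0x18,0x0e,0x0d] = 7d fd 28 56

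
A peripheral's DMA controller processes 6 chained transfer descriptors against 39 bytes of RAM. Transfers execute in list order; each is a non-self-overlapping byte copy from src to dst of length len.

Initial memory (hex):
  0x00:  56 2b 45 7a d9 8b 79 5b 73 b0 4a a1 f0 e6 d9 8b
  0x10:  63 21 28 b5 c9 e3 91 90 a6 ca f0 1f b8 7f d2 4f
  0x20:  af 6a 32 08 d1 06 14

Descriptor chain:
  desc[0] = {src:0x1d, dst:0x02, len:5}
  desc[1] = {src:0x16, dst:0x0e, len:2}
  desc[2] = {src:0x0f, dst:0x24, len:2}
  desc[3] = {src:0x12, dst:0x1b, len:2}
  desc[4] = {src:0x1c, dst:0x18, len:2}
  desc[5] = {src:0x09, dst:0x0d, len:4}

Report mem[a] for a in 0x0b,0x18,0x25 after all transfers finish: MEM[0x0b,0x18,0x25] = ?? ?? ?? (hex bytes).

  after D0: wrote 5B at 0x02 = 7fd24faf6a
  after D1: wrote 2B at 0x0e = 9190
  after D2: wrote 2B at 0x24 = 9063
  after D3: wrote 2B at 0x1b = 28b5
  after D4: wrote 2B at 0x18 = b57f
  after D5: wrote 4B at 0x0d = b04aa1f0
query mem[0x0b]=0xa1, mem[0x18]=0xb5, mem[0x25]=0x63

MEM[0x0b,0x18,0x25] = a1 b5 63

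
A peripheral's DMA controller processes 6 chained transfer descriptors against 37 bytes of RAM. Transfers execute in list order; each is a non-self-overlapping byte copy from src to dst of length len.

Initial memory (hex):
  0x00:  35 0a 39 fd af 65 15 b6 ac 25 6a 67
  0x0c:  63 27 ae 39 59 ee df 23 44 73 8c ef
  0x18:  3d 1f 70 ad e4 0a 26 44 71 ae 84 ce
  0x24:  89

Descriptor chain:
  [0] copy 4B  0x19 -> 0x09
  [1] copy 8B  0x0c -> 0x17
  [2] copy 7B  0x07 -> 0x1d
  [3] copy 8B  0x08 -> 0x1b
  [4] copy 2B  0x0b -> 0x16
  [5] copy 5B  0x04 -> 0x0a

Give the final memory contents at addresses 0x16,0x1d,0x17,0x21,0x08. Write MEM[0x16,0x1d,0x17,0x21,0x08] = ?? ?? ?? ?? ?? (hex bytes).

MEM[0x16,0x1d,0x17,0x21,0x08] = ad 70 e4 ae ac

  after D0: wrote 4B at 0x09 = 1f70ade4
  after D1: wrote 8B at 0x17 = e427ae3959eedf23
  after D2: wrote 7B at 0x1d = b6ac1f70ade427
  after D3: wrote 8B at 0x1b = ac1f70ade427ae39
  after D4: wrote 2B at 0x16 = ade4
  after D5: wrote 5B at 0x0a = af6515b6ac
query mem[0x16]=0xad, mem[0x1d]=0x70, mem[0x17]=0xe4, mem[0x21]=0xae, mem[0x08]=0xac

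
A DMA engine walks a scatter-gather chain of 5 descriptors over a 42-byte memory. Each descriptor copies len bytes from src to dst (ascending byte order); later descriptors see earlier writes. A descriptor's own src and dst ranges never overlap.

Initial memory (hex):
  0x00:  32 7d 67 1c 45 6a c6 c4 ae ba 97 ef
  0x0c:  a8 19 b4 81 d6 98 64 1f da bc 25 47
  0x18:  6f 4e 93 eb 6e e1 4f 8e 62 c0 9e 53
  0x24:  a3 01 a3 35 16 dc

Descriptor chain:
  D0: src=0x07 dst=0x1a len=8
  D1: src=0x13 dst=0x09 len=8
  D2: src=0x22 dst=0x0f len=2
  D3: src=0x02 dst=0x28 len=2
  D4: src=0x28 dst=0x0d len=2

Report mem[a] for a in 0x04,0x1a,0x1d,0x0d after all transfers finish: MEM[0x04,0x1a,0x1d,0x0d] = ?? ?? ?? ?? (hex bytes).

[0] 0x07->0x1a len=8 : c4 ae ba 97 ef a8 19 b4
[1] 0x13->0x09 len=8 : 1f da bc 25 47 6f 4e c4
[2] 0x22->0x0f len=2 : 9e 53
[3] 0x02->0x28 len=2 : 67 1c
[4] 0x28->0x0d len=2 : 67 1c
query mem[0x04]=0x45, mem[0x1a]=0xc4, mem[0x1d]=0x97, mem[0x0d]=0x67

MEM[0x04,0x1a,0x1d,0x0d] = 45 c4 97 67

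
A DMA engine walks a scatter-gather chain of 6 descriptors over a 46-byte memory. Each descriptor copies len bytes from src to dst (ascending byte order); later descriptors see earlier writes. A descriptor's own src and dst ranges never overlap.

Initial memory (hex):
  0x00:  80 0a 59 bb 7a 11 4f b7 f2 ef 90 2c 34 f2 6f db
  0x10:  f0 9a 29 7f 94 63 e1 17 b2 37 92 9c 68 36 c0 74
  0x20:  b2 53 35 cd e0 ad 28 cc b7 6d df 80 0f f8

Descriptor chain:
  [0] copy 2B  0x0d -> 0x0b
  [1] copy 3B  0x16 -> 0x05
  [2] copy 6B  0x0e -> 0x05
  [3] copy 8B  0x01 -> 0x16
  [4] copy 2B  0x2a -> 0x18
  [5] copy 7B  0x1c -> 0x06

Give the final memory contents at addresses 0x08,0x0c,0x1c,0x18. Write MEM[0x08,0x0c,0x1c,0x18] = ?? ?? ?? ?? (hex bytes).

D0: mem[0x0b..0x0c] <- [f2 6f]
D1: mem[0x05..0x07] <- [e1 17 b2]
D2: mem[0x05..0x0a] <- [6f db f0 9a 29 7f]
D3: mem[0x16..0x1d] <- [0a 59 bb 7a 6f db f0 9a]
D4: mem[0x18..0x19] <- [df 80]
D5: mem[0x06..0x0c] <- [f0 9a c0 74 b2 53 35]
query mem[0x08]=0xc0, mem[0x0c]=0x35, mem[0x1c]=0xf0, mem[0x18]=0xdf

MEM[0x08,0x0c,0x1c,0x18] = c0 35 f0 df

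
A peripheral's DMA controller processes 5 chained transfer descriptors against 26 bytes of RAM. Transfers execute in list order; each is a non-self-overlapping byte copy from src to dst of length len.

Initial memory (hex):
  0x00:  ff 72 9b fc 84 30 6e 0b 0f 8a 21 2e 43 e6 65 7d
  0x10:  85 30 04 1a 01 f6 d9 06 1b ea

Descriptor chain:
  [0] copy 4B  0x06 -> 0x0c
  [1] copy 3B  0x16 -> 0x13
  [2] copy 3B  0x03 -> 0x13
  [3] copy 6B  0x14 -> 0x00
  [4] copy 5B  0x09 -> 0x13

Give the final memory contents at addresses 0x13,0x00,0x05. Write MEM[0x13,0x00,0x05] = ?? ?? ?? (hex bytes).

  after D0: wrote 4B at 0x0c = 6e0b0f8a
  after D1: wrote 3B at 0x13 = d9061b
  after D2: wrote 3B at 0x13 = fc8430
  after D3: wrote 6B at 0x00 = 8430d9061bea
  after D4: wrote 5B at 0x13 = 8a212e6e0b
query mem[0x13]=0x8a, mem[0x00]=0x84, mem[0x05]=0xea

MEM[0x13,0x00,0x05] = 8a 84 ea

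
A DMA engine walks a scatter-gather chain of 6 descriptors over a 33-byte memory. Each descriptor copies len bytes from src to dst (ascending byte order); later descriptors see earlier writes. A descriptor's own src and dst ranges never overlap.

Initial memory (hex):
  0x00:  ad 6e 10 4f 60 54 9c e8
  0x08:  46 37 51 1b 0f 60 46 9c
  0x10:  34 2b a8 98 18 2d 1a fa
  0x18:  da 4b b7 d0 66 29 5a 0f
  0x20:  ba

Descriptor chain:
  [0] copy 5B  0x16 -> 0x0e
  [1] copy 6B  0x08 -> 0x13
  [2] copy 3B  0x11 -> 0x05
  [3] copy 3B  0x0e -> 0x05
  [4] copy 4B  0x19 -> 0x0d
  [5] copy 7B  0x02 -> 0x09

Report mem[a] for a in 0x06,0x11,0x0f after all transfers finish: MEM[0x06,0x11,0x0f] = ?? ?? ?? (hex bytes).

[0] 0x16->0x0e len=5 : 1a fa da 4b b7
[1] 0x08->0x13 len=6 : 46 37 51 1b 0f 60
[2] 0x11->0x05 len=3 : 4b b7 46
[3] 0x0e->0x05 len=3 : 1a fa da
[4] 0x19->0x0d len=4 : 4b b7 d0 66
[5] 0x02->0x09 len=7 : 10 4f 60 1a fa da 46
query mem[0x06]=0xfa, mem[0x11]=0x4b, mem[0x0f]=0x46

MEM[0x06,0x11,0x0f] = fa 4b 46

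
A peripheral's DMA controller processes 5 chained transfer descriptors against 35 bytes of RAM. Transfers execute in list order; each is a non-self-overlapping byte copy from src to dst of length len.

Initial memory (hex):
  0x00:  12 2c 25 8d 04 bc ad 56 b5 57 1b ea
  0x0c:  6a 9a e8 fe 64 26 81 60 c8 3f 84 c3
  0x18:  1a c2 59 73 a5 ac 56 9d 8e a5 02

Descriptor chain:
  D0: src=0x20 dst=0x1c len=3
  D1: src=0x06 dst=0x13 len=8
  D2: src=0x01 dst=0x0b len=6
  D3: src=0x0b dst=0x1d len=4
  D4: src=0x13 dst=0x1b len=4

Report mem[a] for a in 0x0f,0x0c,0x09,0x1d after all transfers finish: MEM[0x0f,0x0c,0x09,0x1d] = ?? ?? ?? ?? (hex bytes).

MEM[0x0f,0x0c,0x09,0x1d] = bc 25 57 b5

#0 dst[0x1c+3] := {0x8e,0xa5,0x02}
#1 dst[0x13+8] := {0xad,0x56,0xb5,0x57,0x1b,0xea,0x6a,0x9a}
#2 dst[0x0b+6] := {0x2c,0x25,0x8d,0x04,0xbc,0xad}
#3 dst[0x1d+4] := {0x2c,0x25,0x8d,0x04}
#4 dst[0x1b+4] := {0xad,0x56,0xb5,0x57}
query mem[0x0f]=0xbc, mem[0x0c]=0x25, mem[0x09]=0x57, mem[0x1d]=0xb5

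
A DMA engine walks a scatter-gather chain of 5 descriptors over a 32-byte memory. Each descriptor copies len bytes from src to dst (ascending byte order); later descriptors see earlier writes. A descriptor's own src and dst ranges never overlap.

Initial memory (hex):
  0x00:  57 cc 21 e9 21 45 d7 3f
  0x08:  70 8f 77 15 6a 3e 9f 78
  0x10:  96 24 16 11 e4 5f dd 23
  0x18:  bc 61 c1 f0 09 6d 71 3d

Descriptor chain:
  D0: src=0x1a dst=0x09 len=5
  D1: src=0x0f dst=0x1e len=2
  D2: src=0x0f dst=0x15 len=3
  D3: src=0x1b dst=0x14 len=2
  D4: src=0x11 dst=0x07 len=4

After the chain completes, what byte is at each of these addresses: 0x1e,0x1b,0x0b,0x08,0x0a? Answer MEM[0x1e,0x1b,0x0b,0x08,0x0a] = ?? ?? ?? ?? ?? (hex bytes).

MEM[0x1e,0x1b,0x0b,0x08,0x0a] = 78 f0 09 16 f0

  after D0: wrote 5B at 0x09 = c1f0096d71
  after D1: wrote 2B at 0x1e = 7896
  after D2: wrote 3B at 0x15 = 789624
  after D3: wrote 2B at 0x14 = f009
  after D4: wrote 4B at 0x07 = 241611f0
query mem[0x1e]=0x78, mem[0x1b]=0xf0, mem[0x0b]=0x09, mem[0x08]=0x16, mem[0x0a]=0xf0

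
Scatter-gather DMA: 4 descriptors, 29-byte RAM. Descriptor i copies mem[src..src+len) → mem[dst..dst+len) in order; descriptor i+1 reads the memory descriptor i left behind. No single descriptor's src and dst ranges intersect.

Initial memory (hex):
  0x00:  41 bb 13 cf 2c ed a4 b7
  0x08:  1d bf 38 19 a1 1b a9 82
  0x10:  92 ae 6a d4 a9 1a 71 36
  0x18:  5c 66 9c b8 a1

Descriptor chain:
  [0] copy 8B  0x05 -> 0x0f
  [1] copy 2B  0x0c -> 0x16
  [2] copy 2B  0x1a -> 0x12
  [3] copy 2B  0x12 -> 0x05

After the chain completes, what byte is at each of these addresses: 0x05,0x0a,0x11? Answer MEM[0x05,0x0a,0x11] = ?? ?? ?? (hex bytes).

#0 dst[0x0f+8] := {0xed,0xa4,0xb7,0x1d,0xbf,0x38,0x19,0xa1}
#1 dst[0x16+2] := {0xa1,0x1b}
#2 dst[0x12+2] := {0x9c,0xb8}
#3 dst[0x05+2] := {0x9c,0xb8}
query mem[0x05]=0x9c, mem[0x0a]=0x38, mem[0x11]=0xb7

MEM[0x05,0x0a,0x11] = 9c 38 b7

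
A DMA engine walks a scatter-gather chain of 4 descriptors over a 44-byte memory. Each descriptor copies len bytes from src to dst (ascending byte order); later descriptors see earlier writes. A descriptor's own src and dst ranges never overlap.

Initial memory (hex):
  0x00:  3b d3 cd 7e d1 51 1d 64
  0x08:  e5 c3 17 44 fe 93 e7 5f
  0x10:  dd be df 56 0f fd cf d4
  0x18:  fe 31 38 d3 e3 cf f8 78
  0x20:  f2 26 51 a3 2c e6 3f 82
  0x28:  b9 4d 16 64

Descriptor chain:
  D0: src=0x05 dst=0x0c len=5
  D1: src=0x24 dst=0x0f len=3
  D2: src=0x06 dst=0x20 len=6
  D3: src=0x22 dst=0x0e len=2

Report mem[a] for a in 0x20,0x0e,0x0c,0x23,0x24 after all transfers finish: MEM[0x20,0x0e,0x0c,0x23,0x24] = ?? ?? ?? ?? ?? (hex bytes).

MEM[0x20,0x0e,0x0c,0x23,0x24] = 1d e5 51 c3 17

  after D0: wrote 5B at 0x0c = 511d64e5c3
  after D1: wrote 3B at 0x0f = 2ce63f
  after D2: wrote 6B at 0x20 = 1d64e5c31744
  after D3: wrote 2B at 0x0e = e5c3
query mem[0x20]=0x1d, mem[0x0e]=0xe5, mem[0x0c]=0x51, mem[0x23]=0xc3, mem[0x24]=0x17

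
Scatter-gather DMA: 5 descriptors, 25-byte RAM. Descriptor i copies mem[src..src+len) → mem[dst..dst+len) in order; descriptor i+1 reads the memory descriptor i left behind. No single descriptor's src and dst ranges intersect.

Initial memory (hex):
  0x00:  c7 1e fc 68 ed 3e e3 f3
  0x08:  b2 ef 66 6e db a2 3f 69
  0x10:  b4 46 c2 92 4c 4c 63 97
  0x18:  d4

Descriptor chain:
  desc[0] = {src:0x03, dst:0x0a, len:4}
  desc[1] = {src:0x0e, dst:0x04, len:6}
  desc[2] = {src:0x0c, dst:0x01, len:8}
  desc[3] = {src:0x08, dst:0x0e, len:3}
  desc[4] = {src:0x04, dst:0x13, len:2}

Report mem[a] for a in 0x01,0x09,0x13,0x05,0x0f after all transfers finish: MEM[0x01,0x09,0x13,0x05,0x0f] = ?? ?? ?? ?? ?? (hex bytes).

MEM[0x01,0x09,0x13,0x05,0x0f] = 3e 92 69 b4 92

#0 dst[0x0a+4] := {0x68,0xed,0x3e,0xe3}
#1 dst[0x04+6] := {0x3f,0x69,0xb4,0x46,0xc2,0x92}
#2 dst[0x01+8] := {0x3e,0xe3,0x3f,0x69,0xb4,0x46,0xc2,0x92}
#3 dst[0x0e+3] := {0x92,0x92,0x68}
#4 dst[0x13+2] := {0x69,0xb4}
query mem[0x01]=0x3e, mem[0x09]=0x92, mem[0x13]=0x69, mem[0x05]=0xb4, mem[0x0f]=0x92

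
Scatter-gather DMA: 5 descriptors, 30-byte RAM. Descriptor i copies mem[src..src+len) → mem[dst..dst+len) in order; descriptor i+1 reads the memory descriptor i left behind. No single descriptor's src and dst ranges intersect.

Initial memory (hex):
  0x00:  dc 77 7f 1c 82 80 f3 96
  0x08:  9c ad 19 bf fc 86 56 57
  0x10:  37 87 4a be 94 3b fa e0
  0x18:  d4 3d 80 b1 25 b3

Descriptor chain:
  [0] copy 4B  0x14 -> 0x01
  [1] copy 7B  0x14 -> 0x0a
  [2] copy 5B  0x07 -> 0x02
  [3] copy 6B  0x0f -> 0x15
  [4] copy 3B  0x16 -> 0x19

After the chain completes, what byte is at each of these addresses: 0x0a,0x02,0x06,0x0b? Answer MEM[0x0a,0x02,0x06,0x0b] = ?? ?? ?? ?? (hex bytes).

D0: mem[0x01..0x04] <- [94 3b fa e0]
D1: mem[0x0a..0x10] <- [94 3b fa e0 d4 3d 80]
D2: mem[0x02..0x06] <- [96 9c ad 94 3b]
D3: mem[0x15..0x1a] <- [3d 80 87 4a be 94]
D4: mem[0x19..0x1b] <- [80 87 4a]
query mem[0x0a]=0x94, mem[0x02]=0x96, mem[0x06]=0x3b, mem[0x0b]=0x3b

MEM[0x0a,0x02,0x06,0x0b] = 94 96 3b 3b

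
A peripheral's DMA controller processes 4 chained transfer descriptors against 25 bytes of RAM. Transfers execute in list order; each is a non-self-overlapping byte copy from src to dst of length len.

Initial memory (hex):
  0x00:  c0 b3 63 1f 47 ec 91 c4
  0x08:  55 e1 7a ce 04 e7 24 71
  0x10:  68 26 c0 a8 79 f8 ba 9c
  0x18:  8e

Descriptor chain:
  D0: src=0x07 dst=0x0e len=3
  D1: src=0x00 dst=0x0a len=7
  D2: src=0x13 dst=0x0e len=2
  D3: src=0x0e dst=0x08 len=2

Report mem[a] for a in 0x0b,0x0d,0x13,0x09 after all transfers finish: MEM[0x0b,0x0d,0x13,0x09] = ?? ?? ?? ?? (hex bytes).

MEM[0x0b,0x0d,0x13,0x09] = b3 1f a8 79

  after D0: wrote 3B at 0x0e = c455e1
  after D1: wrote 7B at 0x0a = c0b3631f47ec91
  after D2: wrote 2B at 0x0e = a879
  after D3: wrote 2B at 0x08 = a879
query mem[0x0b]=0xb3, mem[0x0d]=0x1f, mem[0x13]=0xa8, mem[0x09]=0x79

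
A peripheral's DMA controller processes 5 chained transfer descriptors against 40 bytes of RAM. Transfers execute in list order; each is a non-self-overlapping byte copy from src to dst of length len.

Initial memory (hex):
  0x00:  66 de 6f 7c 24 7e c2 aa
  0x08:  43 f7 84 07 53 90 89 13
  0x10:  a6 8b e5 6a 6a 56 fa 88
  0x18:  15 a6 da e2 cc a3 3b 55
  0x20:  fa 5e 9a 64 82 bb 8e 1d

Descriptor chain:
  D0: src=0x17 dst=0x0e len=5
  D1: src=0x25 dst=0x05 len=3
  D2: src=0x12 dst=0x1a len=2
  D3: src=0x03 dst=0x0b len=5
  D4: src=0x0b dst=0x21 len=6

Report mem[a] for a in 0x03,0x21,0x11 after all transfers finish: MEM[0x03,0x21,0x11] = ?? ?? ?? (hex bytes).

MEM[0x03,0x21,0x11] = 7c 7c da

  after D0: wrote 5B at 0x0e = 8815a6dae2
  after D1: wrote 3B at 0x05 = bb8e1d
  after D2: wrote 2B at 0x1a = e26a
  after D3: wrote 5B at 0x0b = 7c24bb8e1d
  after D4: wrote 6B at 0x21 = 7c24bb8e1da6
query mem[0x03]=0x7c, mem[0x21]=0x7c, mem[0x11]=0xda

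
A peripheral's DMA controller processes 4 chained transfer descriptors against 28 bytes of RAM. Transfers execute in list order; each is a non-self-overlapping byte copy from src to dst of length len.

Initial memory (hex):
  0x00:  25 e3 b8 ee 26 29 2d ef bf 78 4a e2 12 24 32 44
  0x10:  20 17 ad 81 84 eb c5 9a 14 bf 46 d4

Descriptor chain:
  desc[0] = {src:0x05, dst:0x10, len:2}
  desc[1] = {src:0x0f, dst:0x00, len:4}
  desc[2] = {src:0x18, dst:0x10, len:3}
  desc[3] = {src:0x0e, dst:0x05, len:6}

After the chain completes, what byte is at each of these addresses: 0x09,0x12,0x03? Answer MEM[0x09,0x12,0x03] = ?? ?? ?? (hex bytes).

MEM[0x09,0x12,0x03] = 46 46 ad

  after D0: wrote 2B at 0x10 = 292d
  after D1: wrote 4B at 0x00 = 44292dad
  after D2: wrote 3B at 0x10 = 14bf46
  after D3: wrote 6B at 0x05 = 324414bf4681
query mem[0x09]=0x46, mem[0x12]=0x46, mem[0x03]=0xad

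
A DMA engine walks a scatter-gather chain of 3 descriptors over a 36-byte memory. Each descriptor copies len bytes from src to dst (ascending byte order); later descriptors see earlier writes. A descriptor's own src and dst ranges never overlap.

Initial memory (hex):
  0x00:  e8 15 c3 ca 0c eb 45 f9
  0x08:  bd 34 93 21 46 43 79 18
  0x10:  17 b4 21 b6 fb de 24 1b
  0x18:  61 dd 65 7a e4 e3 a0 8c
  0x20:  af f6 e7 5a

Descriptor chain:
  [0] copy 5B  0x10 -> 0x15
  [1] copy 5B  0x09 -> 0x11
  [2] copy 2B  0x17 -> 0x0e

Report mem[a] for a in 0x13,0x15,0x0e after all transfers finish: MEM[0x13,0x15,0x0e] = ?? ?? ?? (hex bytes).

MEM[0x13,0x15,0x0e] = 21 43 21

#0 dst[0x15+5] := {0x17,0xb4,0x21,0xb6,0xfb}
#1 dst[0x11+5] := {0x34,0x93,0x21,0x46,0x43}
#2 dst[0x0e+2] := {0x21,0xb6}
query mem[0x13]=0x21, mem[0x15]=0x43, mem[0x0e]=0x21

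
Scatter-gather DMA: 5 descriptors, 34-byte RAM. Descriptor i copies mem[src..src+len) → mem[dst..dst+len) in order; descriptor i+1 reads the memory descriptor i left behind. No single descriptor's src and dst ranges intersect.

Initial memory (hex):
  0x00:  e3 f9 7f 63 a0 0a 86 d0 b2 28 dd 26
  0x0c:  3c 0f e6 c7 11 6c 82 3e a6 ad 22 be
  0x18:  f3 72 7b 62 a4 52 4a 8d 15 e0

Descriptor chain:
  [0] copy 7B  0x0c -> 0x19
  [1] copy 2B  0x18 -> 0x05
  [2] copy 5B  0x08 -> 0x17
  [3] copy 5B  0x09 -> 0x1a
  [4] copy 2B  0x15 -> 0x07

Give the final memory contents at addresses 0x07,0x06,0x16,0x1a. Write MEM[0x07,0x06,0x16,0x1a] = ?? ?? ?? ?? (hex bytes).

MEM[0x07,0x06,0x16,0x1a] = ad 3c 22 28

[0] 0x0c->0x19 len=7 : 3c 0f e6 c7 11 6c 82
[1] 0x18->0x05 len=2 : f3 3c
[2] 0x08->0x17 len=5 : b2 28 dd 26 3c
[3] 0x09->0x1a len=5 : 28 dd 26 3c 0f
[4] 0x15->0x07 len=2 : ad 22
query mem[0x07]=0xad, mem[0x06]=0x3c, mem[0x16]=0x22, mem[0x1a]=0x28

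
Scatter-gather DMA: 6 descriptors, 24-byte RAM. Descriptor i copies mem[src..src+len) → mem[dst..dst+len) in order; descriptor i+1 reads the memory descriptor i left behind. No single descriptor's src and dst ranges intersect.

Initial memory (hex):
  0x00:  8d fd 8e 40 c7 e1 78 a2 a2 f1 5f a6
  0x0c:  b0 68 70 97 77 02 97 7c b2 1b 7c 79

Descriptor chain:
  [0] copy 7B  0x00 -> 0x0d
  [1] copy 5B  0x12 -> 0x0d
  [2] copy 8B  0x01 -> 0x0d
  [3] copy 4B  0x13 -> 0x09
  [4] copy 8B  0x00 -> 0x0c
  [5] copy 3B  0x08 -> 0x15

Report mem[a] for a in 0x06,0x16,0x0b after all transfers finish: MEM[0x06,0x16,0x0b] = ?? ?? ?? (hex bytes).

D0: mem[0x0d..0x13] <- [8d fd 8e 40 c7 e1 78]
D1: mem[0x0d..0x11] <- [e1 78 b2 1b 7c]
D2: mem[0x0d..0x14] <- [fd 8e 40 c7 e1 78 a2 a2]
D3: mem[0x09..0x0c] <- [a2 a2 1b 7c]
D4: mem[0x0c..0x13] <- [8d fd 8e 40 c7 e1 78 a2]
D5: mem[0x15..0x17] <- [a2 a2 a2]
query mem[0x06]=0x78, mem[0x16]=0xa2, mem[0x0b]=0x1b

MEM[0x06,0x16,0x0b] = 78 a2 1b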